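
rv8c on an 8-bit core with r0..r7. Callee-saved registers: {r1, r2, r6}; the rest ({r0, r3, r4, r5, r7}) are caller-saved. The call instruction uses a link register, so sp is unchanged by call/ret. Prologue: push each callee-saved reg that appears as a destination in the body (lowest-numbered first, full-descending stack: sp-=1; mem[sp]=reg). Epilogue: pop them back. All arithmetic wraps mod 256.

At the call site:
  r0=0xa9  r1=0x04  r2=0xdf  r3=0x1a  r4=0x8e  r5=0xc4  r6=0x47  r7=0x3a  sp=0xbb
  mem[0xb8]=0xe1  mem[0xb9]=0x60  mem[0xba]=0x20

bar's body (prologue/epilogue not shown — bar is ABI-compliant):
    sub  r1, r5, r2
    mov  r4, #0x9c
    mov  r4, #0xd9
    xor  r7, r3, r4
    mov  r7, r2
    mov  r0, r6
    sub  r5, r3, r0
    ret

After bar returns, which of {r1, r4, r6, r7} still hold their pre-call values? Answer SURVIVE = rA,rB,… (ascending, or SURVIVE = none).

prologue: push r1 → mem[0xba]=0x04, sp=0xba
body[0] sub  r1, r5, r2 → r1=0xe5
body[1] mov  r4, #0x9c → r4=0x9c
body[2] mov  r4, #0xd9 → r4=0xd9
body[3] xor  r7, r3, r4 → r7=0xc3
body[4] mov  r7, r2 → r7=0xdf
body[5] mov  r0, r6 → r0=0x47
body[6] sub  r5, r3, r0 → r5=0xd3
epilogue: pop r1=0x04, sp=0xbb
r1: callee-saved, written=True
r4: caller-saved, written=True
r6: callee-saved, written=False
r7: caller-saved, written=True

SURVIVE = r1,r6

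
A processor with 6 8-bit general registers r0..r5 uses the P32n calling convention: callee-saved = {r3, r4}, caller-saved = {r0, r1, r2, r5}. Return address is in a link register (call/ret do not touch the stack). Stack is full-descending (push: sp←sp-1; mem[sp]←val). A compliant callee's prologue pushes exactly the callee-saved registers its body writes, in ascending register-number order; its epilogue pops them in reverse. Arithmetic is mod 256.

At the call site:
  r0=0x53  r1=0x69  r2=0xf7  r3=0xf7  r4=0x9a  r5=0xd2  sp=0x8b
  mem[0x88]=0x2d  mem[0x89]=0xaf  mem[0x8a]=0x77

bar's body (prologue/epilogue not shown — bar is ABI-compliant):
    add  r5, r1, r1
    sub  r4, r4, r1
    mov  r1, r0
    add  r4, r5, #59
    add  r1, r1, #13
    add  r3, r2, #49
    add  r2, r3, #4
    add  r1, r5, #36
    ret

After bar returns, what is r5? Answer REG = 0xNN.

prologue: push r3 -> mem[0x8a]=0xf7, sp=0x8a
prologue: push r4 -> mem[0x89]=0x9a, sp=0x89
body[0] add  r5, r1, r1 -> r5=0xd2
body[1] sub  r4, r4, r1 -> r4=0x31
body[2] mov  r1, r0 -> r1=0x53
body[3] add  r4, r5, #59 -> r4=0x0d
body[4] add  r1, r1, #13 -> r1=0x60
body[5] add  r3, r2, #49 -> r3=0x28
body[6] add  r2, r3, #4 -> r2=0x2c
body[7] add  r1, r5, #36 -> r1=0xf6
epilogue: pop r4=0x9a, sp=0x8a
epilogue: pop r3=0xf7, sp=0x8b
r5 is caller-saved -> body value

REG = 0xd2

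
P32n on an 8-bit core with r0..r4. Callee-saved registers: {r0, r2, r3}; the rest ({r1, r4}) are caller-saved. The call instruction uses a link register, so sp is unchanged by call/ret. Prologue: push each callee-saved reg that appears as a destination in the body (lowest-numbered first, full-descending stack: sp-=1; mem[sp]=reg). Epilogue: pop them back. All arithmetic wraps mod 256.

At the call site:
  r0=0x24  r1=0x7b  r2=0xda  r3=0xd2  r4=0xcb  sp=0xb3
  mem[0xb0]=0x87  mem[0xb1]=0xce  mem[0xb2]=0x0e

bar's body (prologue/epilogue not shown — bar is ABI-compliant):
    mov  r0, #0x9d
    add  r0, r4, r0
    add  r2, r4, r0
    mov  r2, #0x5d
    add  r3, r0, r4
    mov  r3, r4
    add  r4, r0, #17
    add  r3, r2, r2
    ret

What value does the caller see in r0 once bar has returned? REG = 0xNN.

REG = 0x24

prologue: push r0 → mem[0xb2]=0x24, sp=0xb2
prologue: push r2 → mem[0xb1]=0xda, sp=0xb1
prologue: push r3 → mem[0xb0]=0xd2, sp=0xb0
body[0] mov  r0, #0x9d → r0=0x9d
body[1] add  r0, r4, r0 → r0=0x68
body[2] add  r2, r4, r0 → r2=0x33
body[3] mov  r2, #0x5d → r2=0x5d
body[4] add  r3, r0, r4 → r3=0x33
body[5] mov  r3, r4 → r3=0xcb
body[6] add  r4, r0, #17 → r4=0x79
body[7] add  r3, r2, r2 → r3=0xba
epilogue: pop r3=0xd2, sp=0xb1
epilogue: pop r2=0xda, sp=0xb2
epilogue: pop r0=0x24, sp=0xb3
r0 is callee-saved → restored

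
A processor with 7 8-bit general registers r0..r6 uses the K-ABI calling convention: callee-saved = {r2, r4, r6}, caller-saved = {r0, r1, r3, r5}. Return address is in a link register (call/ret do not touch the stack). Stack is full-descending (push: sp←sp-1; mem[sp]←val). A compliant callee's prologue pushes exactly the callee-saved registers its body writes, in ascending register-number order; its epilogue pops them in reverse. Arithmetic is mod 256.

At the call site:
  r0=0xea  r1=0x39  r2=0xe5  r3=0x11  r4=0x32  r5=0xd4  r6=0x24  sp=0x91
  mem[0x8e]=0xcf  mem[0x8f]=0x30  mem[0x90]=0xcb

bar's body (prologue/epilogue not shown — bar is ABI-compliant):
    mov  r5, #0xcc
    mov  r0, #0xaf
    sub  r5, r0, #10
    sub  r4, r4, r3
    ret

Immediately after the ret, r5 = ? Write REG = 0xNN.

prologue: push r4 → mem[0x90]=0x32, sp=0x90
body[0] mov  r5, #0xcc → r5=0xcc
body[1] mov  r0, #0xaf → r0=0xaf
body[2] sub  r5, r0, #10 → r5=0xa5
body[3] sub  r4, r4, r3 → r4=0x21
epilogue: pop r4=0x32, sp=0x91
r5 is caller-saved → body value

REG = 0xa5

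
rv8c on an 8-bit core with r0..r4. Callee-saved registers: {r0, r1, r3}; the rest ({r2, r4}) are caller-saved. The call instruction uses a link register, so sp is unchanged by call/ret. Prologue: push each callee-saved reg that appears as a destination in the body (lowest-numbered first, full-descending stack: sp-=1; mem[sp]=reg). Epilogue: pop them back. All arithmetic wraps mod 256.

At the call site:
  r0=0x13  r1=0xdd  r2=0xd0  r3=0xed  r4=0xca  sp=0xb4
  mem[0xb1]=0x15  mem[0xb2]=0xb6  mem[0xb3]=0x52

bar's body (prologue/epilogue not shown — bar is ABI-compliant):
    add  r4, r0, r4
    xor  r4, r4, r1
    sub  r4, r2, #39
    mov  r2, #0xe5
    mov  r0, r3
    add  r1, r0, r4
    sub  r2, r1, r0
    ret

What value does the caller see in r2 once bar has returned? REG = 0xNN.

prologue: push r0 → mem[0xb3]=0x13, sp=0xb3
prologue: push r1 → mem[0xb2]=0xdd, sp=0xb2
body[0] add  r4, r0, r4 → r4=0xdd
body[1] xor  r4, r4, r1 → r4=0x00
body[2] sub  r4, r2, #39 → r4=0xa9
body[3] mov  r2, #0xe5 → r2=0xe5
body[4] mov  r0, r3 → r0=0xed
body[5] add  r1, r0, r4 → r1=0x96
body[6] sub  r2, r1, r0 → r2=0xa9
epilogue: pop r1=0xdd, sp=0xb3
epilogue: pop r0=0x13, sp=0xb4
r2 is caller-saved → body value

REG = 0xa9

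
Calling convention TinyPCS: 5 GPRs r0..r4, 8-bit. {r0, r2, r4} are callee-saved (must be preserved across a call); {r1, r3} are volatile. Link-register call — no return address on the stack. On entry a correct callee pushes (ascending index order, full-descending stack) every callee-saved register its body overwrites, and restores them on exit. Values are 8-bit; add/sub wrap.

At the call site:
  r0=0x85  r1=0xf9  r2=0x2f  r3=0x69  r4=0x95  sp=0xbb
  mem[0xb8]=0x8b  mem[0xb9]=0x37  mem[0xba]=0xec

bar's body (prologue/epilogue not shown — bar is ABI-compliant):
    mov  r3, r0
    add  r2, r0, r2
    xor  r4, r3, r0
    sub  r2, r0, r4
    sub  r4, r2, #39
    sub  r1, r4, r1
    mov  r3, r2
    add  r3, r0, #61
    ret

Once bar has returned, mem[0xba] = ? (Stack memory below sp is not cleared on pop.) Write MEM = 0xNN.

MEM = 0x2f

prologue: push r2 -> mem[0xba]=0x2f, sp=0xba
prologue: push r4 -> mem[0xb9]=0x95, sp=0xb9
body[0] mov  r3, r0 -> r3=0x85
body[1] add  r2, r0, r2 -> r2=0xb4
body[2] xor  r4, r3, r0 -> r4=0x00
body[3] sub  r2, r0, r4 -> r2=0x85
body[4] sub  r4, r2, #39 -> r4=0x5e
body[5] sub  r1, r4, r1 -> r1=0x65
body[6] mov  r3, r2 -> r3=0x85
body[7] add  r3, r0, #61 -> r3=0xc2
epilogue: pop r4=0x95, sp=0xba
epilogue: pop r2=0x2f, sp=0xbb
prologue pushed ['r2', 'r4'] at ['0xba', '0xb9']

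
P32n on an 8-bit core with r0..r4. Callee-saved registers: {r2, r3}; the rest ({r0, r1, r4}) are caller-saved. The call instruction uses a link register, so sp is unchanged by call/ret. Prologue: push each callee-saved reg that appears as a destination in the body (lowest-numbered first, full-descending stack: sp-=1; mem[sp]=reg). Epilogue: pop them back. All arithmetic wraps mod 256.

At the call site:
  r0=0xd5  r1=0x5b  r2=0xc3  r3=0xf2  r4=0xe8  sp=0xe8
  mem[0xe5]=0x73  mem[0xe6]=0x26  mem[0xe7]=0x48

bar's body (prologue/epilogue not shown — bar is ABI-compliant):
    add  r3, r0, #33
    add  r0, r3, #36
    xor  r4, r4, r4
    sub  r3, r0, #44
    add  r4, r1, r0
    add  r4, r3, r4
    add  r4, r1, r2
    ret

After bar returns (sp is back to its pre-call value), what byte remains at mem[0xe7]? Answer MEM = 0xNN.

MEM = 0xf2

prologue: push r3 → mem[0xe7]=0xf2, sp=0xe7
body[0] add  r3, r0, #33 → r3=0xf6
body[1] add  r0, r3, #36 → r0=0x1a
body[2] xor  r4, r4, r4 → r4=0x00
body[3] sub  r3, r0, #44 → r3=0xee
body[4] add  r4, r1, r0 → r4=0x75
body[5] add  r4, r3, r4 → r4=0x63
body[6] add  r4, r1, r2 → r4=0x1e
epilogue: pop r3=0xf2, sp=0xe8
prologue pushed ['r3'] at ['0xe7']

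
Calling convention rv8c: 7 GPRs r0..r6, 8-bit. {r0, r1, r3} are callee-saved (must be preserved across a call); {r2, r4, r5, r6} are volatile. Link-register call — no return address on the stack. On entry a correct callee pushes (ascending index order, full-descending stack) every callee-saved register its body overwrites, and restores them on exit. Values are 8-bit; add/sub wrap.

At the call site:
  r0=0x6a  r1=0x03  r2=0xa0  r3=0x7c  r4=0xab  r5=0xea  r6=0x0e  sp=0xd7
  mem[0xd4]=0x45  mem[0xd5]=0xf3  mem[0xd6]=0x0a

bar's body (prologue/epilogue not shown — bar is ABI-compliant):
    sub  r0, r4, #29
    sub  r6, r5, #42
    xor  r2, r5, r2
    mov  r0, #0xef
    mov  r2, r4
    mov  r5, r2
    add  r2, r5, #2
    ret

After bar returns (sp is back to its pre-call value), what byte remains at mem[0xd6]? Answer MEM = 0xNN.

MEM = 0x6a

prologue: push r0 -> mem[0xd6]=0x6a, sp=0xd6
body[0] sub  r0, r4, #29 -> r0=0x8e
body[1] sub  r6, r5, #42 -> r6=0xc0
body[2] xor  r2, r5, r2 -> r2=0x4a
body[3] mov  r0, #0xef -> r0=0xef
body[4] mov  r2, r4 -> r2=0xab
body[5] mov  r5, r2 -> r5=0xab
body[6] add  r2, r5, #2 -> r2=0xad
epilogue: pop r0=0x6a, sp=0xd7
prologue pushed ['r0'] at ['0xd6']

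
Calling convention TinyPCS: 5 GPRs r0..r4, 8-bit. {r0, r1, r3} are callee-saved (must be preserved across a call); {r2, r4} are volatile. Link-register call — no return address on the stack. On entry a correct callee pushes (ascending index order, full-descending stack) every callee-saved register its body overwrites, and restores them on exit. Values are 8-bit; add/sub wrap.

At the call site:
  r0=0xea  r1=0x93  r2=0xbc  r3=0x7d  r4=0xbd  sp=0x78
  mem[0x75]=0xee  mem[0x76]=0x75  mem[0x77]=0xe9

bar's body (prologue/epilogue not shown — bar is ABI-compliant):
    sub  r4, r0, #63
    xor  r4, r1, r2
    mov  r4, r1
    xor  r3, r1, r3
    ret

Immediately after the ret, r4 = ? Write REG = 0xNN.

prologue: push r3 -> mem[0x77]=0x7d, sp=0x77
body[0] sub  r4, r0, #63 -> r4=0xab
body[1] xor  r4, r1, r2 -> r4=0x2f
body[2] mov  r4, r1 -> r4=0x93
body[3] xor  r3, r1, r3 -> r3=0xee
epilogue: pop r3=0x7d, sp=0x78
r4 is caller-saved -> body value

REG = 0x93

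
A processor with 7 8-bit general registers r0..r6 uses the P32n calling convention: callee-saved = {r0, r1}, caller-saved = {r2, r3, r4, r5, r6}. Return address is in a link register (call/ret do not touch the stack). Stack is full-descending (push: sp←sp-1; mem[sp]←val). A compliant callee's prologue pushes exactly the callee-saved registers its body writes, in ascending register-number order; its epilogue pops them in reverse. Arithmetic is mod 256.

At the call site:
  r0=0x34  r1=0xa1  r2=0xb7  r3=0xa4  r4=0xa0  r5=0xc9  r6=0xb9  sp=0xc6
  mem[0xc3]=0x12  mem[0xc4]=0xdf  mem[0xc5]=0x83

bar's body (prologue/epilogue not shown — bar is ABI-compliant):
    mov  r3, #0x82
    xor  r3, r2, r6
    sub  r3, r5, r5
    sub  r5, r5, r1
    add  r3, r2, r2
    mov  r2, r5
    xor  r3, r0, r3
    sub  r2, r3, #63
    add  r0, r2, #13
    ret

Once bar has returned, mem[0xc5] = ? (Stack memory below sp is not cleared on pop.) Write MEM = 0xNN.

MEM = 0x34

prologue: push r0 → mem[0xc5]=0x34, sp=0xc5
body[0] mov  r3, #0x82 → r3=0x82
body[1] xor  r3, r2, r6 → r3=0x0e
body[2] sub  r3, r5, r5 → r3=0x00
body[3] sub  r5, r5, r1 → r5=0x28
body[4] add  r3, r2, r2 → r3=0x6e
body[5] mov  r2, r5 → r2=0x28
body[6] xor  r3, r0, r3 → r3=0x5a
body[7] sub  r2, r3, #63 → r2=0x1b
body[8] add  r0, r2, #13 → r0=0x28
epilogue: pop r0=0x34, sp=0xc6
prologue pushed ['r0'] at ['0xc5']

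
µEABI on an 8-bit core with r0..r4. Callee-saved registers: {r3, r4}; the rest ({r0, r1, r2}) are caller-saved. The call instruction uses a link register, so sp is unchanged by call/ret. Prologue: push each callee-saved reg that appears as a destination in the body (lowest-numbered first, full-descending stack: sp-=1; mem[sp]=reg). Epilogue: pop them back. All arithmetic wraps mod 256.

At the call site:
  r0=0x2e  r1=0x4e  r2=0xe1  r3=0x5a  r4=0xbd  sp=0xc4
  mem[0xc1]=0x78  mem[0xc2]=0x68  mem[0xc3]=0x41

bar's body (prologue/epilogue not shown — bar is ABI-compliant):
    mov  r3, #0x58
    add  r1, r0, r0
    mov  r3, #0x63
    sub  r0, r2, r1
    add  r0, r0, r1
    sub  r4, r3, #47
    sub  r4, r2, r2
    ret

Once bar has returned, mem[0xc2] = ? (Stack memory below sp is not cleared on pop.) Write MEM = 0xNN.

MEM = 0xbd

prologue: push r3 -> mem[0xc3]=0x5a, sp=0xc3
prologue: push r4 -> mem[0xc2]=0xbd, sp=0xc2
body[0] mov  r3, #0x58 -> r3=0x58
body[1] add  r1, r0, r0 -> r1=0x5c
body[2] mov  r3, #0x63 -> r3=0x63
body[3] sub  r0, r2, r1 -> r0=0x85
body[4] add  r0, r0, r1 -> r0=0xe1
body[5] sub  r4, r3, #47 -> r4=0x34
body[6] sub  r4, r2, r2 -> r4=0x00
epilogue: pop r4=0xbd, sp=0xc3
epilogue: pop r3=0x5a, sp=0xc4
prologue pushed ['r3', 'r4'] at ['0xc3', '0xc2']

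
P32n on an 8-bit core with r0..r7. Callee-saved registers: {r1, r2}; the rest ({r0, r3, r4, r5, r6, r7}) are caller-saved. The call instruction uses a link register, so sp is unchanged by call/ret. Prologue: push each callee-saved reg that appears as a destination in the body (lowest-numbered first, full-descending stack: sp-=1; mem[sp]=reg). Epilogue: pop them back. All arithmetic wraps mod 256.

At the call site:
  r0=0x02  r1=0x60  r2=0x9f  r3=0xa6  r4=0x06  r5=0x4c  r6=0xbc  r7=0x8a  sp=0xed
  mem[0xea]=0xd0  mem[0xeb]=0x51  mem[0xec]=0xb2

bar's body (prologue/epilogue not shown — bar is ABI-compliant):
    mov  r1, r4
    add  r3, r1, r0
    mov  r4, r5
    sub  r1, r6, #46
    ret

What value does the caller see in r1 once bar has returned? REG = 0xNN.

REG = 0x60

prologue: push r1 → mem[0xec]=0x60, sp=0xec
body[0] mov  r1, r4 → r1=0x06
body[1] add  r3, r1, r0 → r3=0x08
body[2] mov  r4, r5 → r4=0x4c
body[3] sub  r1, r6, #46 → r1=0x8e
epilogue: pop r1=0x60, sp=0xed
r1 is callee-saved → restored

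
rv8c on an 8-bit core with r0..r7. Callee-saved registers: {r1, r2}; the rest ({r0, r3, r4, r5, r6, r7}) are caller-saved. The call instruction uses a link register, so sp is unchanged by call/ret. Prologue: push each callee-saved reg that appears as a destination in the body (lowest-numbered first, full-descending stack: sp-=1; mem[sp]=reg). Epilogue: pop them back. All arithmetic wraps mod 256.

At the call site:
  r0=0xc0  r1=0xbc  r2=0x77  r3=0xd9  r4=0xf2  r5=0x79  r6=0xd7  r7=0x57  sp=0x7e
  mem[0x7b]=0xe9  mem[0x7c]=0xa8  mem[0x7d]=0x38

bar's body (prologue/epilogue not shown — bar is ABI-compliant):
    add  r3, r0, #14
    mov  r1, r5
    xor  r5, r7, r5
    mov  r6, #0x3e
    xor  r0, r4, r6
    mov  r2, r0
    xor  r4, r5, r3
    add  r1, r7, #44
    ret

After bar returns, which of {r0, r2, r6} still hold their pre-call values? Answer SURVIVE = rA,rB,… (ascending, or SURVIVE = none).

prologue: push r1 -> mem[0x7d]=0xbc, sp=0x7d
prologue: push r2 -> mem[0x7c]=0x77, sp=0x7c
body[0] add  r3, r0, #14 -> r3=0xce
body[1] mov  r1, r5 -> r1=0x79
body[2] xor  r5, r7, r5 -> r5=0x2e
body[3] mov  r6, #0x3e -> r6=0x3e
body[4] xor  r0, r4, r6 -> r0=0xcc
body[5] mov  r2, r0 -> r2=0xcc
body[6] xor  r4, r5, r3 -> r4=0xe0
body[7] add  r1, r7, #44 -> r1=0x83
epilogue: pop r2=0x77, sp=0x7d
epilogue: pop r1=0xbc, sp=0x7e
r0: caller-saved, written=True
r2: callee-saved, written=True
r6: caller-saved, written=True

SURVIVE = r2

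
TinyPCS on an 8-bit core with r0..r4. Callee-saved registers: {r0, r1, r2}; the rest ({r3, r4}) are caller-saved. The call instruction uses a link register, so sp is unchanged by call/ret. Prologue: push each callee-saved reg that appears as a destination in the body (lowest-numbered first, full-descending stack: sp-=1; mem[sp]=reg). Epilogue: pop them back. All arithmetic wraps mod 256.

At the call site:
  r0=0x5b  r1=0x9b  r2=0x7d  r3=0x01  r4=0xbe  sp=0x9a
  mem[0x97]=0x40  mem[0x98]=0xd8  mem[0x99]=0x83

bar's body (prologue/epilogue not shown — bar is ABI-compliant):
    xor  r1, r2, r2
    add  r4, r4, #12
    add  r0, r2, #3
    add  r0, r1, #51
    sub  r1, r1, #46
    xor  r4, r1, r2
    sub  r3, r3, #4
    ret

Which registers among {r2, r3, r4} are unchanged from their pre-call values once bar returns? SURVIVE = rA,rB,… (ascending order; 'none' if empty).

SURVIVE = r2

prologue: push r0 → mem[0x99]=0x5b, sp=0x99
prologue: push r1 → mem[0x98]=0x9b, sp=0x98
body[0] xor  r1, r2, r2 → r1=0x00
body[1] add  r4, r4, #12 → r4=0xca
body[2] add  r0, r2, #3 → r0=0x80
body[3] add  r0, r1, #51 → r0=0x33
body[4] sub  r1, r1, #46 → r1=0xd2
body[5] xor  r4, r1, r2 → r4=0xaf
body[6] sub  r3, r3, #4 → r3=0xfd
epilogue: pop r1=0x9b, sp=0x99
epilogue: pop r0=0x5b, sp=0x9a
r2: callee-saved, written=False
r3: caller-saved, written=True
r4: caller-saved, written=True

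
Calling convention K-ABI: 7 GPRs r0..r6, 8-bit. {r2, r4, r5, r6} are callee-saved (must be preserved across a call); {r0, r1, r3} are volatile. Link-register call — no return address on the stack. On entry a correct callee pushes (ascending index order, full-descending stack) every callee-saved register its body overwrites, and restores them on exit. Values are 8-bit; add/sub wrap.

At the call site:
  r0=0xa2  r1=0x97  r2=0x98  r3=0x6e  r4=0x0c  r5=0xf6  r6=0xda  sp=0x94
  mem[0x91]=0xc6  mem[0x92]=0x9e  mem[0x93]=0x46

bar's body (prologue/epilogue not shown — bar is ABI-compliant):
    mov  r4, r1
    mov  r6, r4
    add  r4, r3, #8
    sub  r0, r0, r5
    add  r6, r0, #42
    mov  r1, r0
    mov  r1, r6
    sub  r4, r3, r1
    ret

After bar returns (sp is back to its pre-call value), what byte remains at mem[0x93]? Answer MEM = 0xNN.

prologue: push r4 → mem[0x93]=0x0c, sp=0x93
prologue: push r6 → mem[0x92]=0xda, sp=0x92
body[0] mov  r4, r1 → r4=0x97
body[1] mov  r6, r4 → r6=0x97
body[2] add  r4, r3, #8 → r4=0x76
body[3] sub  r0, r0, r5 → r0=0xac
body[4] add  r6, r0, #42 → r6=0xd6
body[5] mov  r1, r0 → r1=0xac
body[6] mov  r1, r6 → r1=0xd6
body[7] sub  r4, r3, r1 → r4=0x98
epilogue: pop r6=0xda, sp=0x93
epilogue: pop r4=0x0c, sp=0x94
prologue pushed ['r4', 'r6'] at ['0x93', '0x92']

MEM = 0x0c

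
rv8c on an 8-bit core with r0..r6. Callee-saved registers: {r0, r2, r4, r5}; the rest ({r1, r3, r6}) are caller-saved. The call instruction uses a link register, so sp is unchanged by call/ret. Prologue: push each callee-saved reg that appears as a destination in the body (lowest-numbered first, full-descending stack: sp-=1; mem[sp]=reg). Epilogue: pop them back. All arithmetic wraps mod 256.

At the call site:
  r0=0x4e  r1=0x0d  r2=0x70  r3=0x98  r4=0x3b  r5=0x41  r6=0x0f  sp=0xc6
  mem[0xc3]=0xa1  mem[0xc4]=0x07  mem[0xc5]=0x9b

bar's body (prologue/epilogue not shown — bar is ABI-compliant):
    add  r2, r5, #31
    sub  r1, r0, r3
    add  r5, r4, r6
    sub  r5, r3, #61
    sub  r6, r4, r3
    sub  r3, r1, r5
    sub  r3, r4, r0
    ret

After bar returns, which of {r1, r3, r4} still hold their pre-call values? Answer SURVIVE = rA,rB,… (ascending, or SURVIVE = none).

prologue: push r2 → mem[0xc5]=0x70, sp=0xc5
prologue: push r5 → mem[0xc4]=0x41, sp=0xc4
body[0] add  r2, r5, #31 → r2=0x60
body[1] sub  r1, r0, r3 → r1=0xb6
body[2] add  r5, r4, r6 → r5=0x4a
body[3] sub  r5, r3, #61 → r5=0x5b
body[4] sub  r6, r4, r3 → r6=0xa3
body[5] sub  r3, r1, r5 → r3=0x5b
body[6] sub  r3, r4, r0 → r3=0xed
epilogue: pop r5=0x41, sp=0xc5
epilogue: pop r2=0x70, sp=0xc6
r1: caller-saved, written=True
r3: caller-saved, written=True
r4: callee-saved, written=False

SURVIVE = r4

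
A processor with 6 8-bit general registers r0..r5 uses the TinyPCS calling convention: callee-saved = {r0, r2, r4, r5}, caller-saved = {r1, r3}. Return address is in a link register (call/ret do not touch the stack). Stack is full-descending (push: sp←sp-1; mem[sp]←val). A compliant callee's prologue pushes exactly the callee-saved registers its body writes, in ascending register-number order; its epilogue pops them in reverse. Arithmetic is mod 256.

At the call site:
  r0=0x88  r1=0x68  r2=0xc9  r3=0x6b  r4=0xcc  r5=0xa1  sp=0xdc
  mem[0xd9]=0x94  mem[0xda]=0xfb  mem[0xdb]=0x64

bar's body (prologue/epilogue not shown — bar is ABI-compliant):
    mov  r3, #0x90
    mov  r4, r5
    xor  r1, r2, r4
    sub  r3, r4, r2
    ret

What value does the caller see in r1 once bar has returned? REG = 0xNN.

REG = 0x68

prologue: push r4 -> mem[0xdb]=0xcc, sp=0xdb
body[0] mov  r3, #0x90 -> r3=0x90
body[1] mov  r4, r5 -> r4=0xa1
body[2] xor  r1, r2, r4 -> r1=0x68
body[3] sub  r3, r4, r2 -> r3=0xd8
epilogue: pop r4=0xcc, sp=0xdc
r1 is caller-saved -> body value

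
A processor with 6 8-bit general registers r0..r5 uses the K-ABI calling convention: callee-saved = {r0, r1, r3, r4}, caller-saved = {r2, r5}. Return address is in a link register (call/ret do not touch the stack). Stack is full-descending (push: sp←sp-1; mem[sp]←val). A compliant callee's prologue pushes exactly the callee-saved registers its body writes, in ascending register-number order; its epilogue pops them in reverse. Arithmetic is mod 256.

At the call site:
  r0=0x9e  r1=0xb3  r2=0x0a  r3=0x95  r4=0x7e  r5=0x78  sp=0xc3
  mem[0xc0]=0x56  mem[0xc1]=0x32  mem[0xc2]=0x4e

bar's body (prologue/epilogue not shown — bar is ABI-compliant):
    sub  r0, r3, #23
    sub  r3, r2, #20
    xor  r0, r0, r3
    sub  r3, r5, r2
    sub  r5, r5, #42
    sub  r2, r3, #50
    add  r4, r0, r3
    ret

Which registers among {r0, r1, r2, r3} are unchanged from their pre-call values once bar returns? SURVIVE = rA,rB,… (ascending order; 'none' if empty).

prologue: push r0 -> mem[0xc2]=0x9e, sp=0xc2
prologue: push r3 -> mem[0xc1]=0x95, sp=0xc1
prologue: push r4 -> mem[0xc0]=0x7e, sp=0xc0
body[0] sub  r0, r3, #23 -> r0=0x7e
body[1] sub  r3, r2, #20 -> r3=0xf6
body[2] xor  r0, r0, r3 -> r0=0x88
body[3] sub  r3, r5, r2 -> r3=0x6e
body[4] sub  r5, r5, #42 -> r5=0x4e
body[5] sub  r2, r3, #50 -> r2=0x3c
body[6] add  r4, r0, r3 -> r4=0xf6
epilogue: pop r4=0x7e, sp=0xc1
epilogue: pop r3=0x95, sp=0xc2
epilogue: pop r0=0x9e, sp=0xc3
r0: callee-saved, written=True
r1: callee-saved, written=False
r2: caller-saved, written=True
r3: callee-saved, written=True

SURVIVE = r0,r1,r3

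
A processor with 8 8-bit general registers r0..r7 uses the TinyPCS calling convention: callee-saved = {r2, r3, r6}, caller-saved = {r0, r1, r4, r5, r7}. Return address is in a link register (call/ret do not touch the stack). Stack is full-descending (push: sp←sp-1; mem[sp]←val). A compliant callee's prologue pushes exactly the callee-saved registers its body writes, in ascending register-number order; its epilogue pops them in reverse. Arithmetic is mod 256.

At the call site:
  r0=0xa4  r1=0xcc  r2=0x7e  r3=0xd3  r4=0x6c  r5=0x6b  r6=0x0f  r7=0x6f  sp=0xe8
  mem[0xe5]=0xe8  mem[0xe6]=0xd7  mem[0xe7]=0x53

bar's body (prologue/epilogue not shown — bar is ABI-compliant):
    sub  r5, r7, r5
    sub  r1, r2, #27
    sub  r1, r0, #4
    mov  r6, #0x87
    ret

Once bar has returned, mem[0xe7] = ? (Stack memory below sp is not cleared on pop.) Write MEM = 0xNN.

prologue: push r6 → mem[0xe7]=0x0f, sp=0xe7
body[0] sub  r5, r7, r5 → r5=0x04
body[1] sub  r1, r2, #27 → r1=0x63
body[2] sub  r1, r0, #4 → r1=0xa0
body[3] mov  r6, #0x87 → r6=0x87
epilogue: pop r6=0x0f, sp=0xe8
prologue pushed ['r6'] at ['0xe7']

MEM = 0x0f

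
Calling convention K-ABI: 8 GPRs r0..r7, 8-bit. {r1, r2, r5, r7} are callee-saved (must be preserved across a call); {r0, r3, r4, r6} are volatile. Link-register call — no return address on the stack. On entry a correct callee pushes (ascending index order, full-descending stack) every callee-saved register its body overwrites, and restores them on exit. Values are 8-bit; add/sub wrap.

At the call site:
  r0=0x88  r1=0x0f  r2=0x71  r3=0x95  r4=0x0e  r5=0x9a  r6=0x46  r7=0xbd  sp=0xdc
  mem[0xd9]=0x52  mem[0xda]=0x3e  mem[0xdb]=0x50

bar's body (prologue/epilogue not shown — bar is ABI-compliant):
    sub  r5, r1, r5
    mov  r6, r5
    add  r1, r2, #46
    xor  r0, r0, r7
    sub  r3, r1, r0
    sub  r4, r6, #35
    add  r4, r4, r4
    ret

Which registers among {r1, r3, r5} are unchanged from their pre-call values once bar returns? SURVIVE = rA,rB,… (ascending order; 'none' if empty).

SURVIVE = r1,r5

prologue: push r1 → mem[0xdb]=0x0f, sp=0xdb
prologue: push r5 → mem[0xda]=0x9a, sp=0xda
body[0] sub  r5, r1, r5 → r5=0x75
body[1] mov  r6, r5 → r6=0x75
body[2] add  r1, r2, #46 → r1=0x9f
body[3] xor  r0, r0, r7 → r0=0x35
body[4] sub  r3, r1, r0 → r3=0x6a
body[5] sub  r4, r6, #35 → r4=0x52
body[6] add  r4, r4, r4 → r4=0xa4
epilogue: pop r5=0x9a, sp=0xdb
epilogue: pop r1=0x0f, sp=0xdc
r1: callee-saved, written=True
r3: caller-saved, written=True
r5: callee-saved, written=True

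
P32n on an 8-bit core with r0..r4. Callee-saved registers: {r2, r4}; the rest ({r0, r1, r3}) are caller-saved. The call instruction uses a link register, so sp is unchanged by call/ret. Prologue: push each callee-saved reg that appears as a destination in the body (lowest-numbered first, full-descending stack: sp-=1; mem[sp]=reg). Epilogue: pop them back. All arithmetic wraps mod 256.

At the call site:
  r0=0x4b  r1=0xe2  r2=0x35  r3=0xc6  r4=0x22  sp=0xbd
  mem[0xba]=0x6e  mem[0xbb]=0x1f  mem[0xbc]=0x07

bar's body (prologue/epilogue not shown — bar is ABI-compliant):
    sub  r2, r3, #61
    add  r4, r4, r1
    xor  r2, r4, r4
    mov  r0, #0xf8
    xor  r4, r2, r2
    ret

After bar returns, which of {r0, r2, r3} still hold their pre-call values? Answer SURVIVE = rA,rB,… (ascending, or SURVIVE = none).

SURVIVE = r2,r3

prologue: push r2 -> mem[0xbc]=0x35, sp=0xbc
prologue: push r4 -> mem[0xbb]=0x22, sp=0xbb
body[0] sub  r2, r3, #61 -> r2=0x89
body[1] add  r4, r4, r1 -> r4=0x04
body[2] xor  r2, r4, r4 -> r2=0x00
body[3] mov  r0, #0xf8 -> r0=0xf8
body[4] xor  r4, r2, r2 -> r4=0x00
epilogue: pop r4=0x22, sp=0xbc
epilogue: pop r2=0x35, sp=0xbd
r0: caller-saved, written=True
r2: callee-saved, written=True
r3: caller-saved, written=False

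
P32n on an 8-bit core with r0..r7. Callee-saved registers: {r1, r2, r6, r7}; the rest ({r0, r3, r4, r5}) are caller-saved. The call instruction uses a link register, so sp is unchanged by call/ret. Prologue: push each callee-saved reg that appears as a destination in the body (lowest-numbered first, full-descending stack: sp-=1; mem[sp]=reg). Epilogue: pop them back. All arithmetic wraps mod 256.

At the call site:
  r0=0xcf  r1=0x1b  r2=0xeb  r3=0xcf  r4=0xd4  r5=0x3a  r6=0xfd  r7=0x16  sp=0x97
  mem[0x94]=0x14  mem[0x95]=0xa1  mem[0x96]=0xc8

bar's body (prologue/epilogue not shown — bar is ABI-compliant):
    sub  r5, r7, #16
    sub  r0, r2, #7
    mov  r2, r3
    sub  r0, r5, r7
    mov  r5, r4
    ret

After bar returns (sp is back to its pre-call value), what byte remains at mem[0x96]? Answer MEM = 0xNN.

MEM = 0xeb

prologue: push r2 → mem[0x96]=0xeb, sp=0x96
body[0] sub  r5, r7, #16 → r5=0x06
body[1] sub  r0, r2, #7 → r0=0xe4
body[2] mov  r2, r3 → r2=0xcf
body[3] sub  r0, r5, r7 → r0=0xf0
body[4] mov  r5, r4 → r5=0xd4
epilogue: pop r2=0xeb, sp=0x97
prologue pushed ['r2'] at ['0x96']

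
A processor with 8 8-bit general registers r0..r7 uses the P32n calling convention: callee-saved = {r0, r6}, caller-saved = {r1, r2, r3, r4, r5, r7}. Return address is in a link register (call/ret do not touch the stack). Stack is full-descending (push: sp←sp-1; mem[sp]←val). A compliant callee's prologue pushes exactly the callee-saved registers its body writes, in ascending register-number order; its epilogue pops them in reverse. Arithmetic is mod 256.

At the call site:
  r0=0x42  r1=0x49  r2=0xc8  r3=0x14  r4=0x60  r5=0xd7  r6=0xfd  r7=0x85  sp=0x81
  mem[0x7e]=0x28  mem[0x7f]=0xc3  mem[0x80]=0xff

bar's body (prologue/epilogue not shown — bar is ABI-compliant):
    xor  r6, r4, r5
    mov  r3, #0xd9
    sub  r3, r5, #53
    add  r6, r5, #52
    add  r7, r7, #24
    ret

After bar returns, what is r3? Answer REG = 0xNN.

REG = 0xa2

prologue: push r6 → mem[0x80]=0xfd, sp=0x80
body[0] xor  r6, r4, r5 → r6=0xb7
body[1] mov  r3, #0xd9 → r3=0xd9
body[2] sub  r3, r5, #53 → r3=0xa2
body[3] add  r6, r5, #52 → r6=0x0b
body[4] add  r7, r7, #24 → r7=0x9d
epilogue: pop r6=0xfd, sp=0x81
r3 is caller-saved → body value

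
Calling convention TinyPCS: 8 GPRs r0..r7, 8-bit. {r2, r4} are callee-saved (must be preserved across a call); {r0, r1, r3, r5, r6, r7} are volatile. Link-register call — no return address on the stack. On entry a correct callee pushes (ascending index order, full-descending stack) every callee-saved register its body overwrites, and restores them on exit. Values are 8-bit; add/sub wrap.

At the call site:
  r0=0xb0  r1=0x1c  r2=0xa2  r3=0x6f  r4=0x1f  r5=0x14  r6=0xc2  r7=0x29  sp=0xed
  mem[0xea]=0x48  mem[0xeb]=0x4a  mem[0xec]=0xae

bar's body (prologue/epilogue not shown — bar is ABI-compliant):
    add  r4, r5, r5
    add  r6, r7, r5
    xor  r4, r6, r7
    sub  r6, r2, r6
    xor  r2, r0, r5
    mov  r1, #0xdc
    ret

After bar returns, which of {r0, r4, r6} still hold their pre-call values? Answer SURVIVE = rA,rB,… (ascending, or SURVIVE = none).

SURVIVE = r0,r4

prologue: push r2 -> mem[0xec]=0xa2, sp=0xec
prologue: push r4 -> mem[0xeb]=0x1f, sp=0xeb
body[0] add  r4, r5, r5 -> r4=0x28
body[1] add  r6, r7, r5 -> r6=0x3d
body[2] xor  r4, r6, r7 -> r4=0x14
body[3] sub  r6, r2, r6 -> r6=0x65
body[4] xor  r2, r0, r5 -> r2=0xa4
body[5] mov  r1, #0xdc -> r1=0xdc
epilogue: pop r4=0x1f, sp=0xec
epilogue: pop r2=0xa2, sp=0xed
r0: caller-saved, written=False
r4: callee-saved, written=True
r6: caller-saved, written=True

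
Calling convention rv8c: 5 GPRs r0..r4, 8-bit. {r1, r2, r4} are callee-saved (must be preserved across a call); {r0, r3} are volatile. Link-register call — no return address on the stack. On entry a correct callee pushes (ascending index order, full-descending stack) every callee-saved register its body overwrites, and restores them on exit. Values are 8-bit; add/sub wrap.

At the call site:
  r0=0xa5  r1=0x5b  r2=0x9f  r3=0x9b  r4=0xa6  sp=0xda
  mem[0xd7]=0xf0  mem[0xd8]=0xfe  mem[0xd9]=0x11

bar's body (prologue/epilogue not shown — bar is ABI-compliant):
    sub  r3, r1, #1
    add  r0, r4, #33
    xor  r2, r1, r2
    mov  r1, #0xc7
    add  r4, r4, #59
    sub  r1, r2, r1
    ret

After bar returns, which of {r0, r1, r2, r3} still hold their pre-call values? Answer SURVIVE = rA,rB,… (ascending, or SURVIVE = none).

prologue: push r1 -> mem[0xd9]=0x5b, sp=0xd9
prologue: push r2 -> mem[0xd8]=0x9f, sp=0xd8
prologue: push r4 -> mem[0xd7]=0xa6, sp=0xd7
body[0] sub  r3, r1, #1 -> r3=0x5a
body[1] add  r0, r4, #33 -> r0=0xc7
body[2] xor  r2, r1, r2 -> r2=0xc4
body[3] mov  r1, #0xc7 -> r1=0xc7
body[4] add  r4, r4, #59 -> r4=0xe1
body[5] sub  r1, r2, r1 -> r1=0xfd
epilogue: pop r4=0xa6, sp=0xd8
epilogue: pop r2=0x9f, sp=0xd9
epilogue: pop r1=0x5b, sp=0xda
r0: caller-saved, written=True
r1: callee-saved, written=True
r2: callee-saved, written=True
r3: caller-saved, written=True

SURVIVE = r1,r2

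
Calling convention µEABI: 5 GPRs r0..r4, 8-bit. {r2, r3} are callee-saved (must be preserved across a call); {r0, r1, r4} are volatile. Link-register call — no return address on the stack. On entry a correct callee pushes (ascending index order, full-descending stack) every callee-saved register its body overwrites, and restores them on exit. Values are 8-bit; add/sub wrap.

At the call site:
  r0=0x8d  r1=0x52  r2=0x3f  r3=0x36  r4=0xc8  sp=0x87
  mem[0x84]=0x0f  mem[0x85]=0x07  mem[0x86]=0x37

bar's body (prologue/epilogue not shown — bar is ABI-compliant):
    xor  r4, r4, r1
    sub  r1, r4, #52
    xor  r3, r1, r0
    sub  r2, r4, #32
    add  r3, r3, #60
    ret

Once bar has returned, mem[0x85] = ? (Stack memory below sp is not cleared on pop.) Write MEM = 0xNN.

prologue: push r2 -> mem[0x86]=0x3f, sp=0x86
prologue: push r3 -> mem[0x85]=0x36, sp=0x85
body[0] xor  r4, r4, r1 -> r4=0x9a
body[1] sub  r1, r4, #52 -> r1=0x66
body[2] xor  r3, r1, r0 -> r3=0xeb
body[3] sub  r2, r4, #32 -> r2=0x7a
body[4] add  r3, r3, #60 -> r3=0x27
epilogue: pop r3=0x36, sp=0x86
epilogue: pop r2=0x3f, sp=0x87
prologue pushed ['r2', 'r3'] at ['0x86', '0x85']

MEM = 0x36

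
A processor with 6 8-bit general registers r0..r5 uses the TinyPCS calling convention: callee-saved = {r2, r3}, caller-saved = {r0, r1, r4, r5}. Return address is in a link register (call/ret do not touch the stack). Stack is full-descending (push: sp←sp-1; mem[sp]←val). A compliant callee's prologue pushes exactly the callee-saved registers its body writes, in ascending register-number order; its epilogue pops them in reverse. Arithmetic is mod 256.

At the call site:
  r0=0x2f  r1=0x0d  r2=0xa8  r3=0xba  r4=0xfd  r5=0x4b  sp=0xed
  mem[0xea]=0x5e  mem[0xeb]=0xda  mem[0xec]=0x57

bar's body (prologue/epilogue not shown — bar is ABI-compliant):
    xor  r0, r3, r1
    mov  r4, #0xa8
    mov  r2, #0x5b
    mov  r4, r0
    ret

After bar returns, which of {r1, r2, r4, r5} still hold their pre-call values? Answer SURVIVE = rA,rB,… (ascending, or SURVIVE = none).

prologue: push r2 -> mem[0xec]=0xa8, sp=0xec
body[0] xor  r0, r3, r1 -> r0=0xb7
body[1] mov  r4, #0xa8 -> r4=0xa8
body[2] mov  r2, #0x5b -> r2=0x5b
body[3] mov  r4, r0 -> r4=0xb7
epilogue: pop r2=0xa8, sp=0xed
r1: caller-saved, written=False
r2: callee-saved, written=True
r4: caller-saved, written=True
r5: caller-saved, written=False

SURVIVE = r1,r2,r5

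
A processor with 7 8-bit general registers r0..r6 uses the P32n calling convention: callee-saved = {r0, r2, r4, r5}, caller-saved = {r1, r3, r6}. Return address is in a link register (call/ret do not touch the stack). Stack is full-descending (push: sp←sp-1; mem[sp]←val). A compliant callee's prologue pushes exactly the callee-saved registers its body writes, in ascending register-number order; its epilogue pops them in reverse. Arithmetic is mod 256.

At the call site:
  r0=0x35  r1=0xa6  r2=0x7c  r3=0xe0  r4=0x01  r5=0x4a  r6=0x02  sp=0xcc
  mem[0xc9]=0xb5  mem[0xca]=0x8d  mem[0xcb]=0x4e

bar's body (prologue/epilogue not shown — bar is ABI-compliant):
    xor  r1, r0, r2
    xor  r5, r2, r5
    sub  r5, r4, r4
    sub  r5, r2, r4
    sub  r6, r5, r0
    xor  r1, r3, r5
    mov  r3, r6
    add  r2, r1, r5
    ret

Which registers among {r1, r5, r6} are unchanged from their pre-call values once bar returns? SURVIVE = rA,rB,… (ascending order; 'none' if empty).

SURVIVE = r5

prologue: push r2 -> mem[0xcb]=0x7c, sp=0xcb
prologue: push r5 -> mem[0xca]=0x4a, sp=0xca
body[0] xor  r1, r0, r2 -> r1=0x49
body[1] xor  r5, r2, r5 -> r5=0x36
body[2] sub  r5, r4, r4 -> r5=0x00
body[3] sub  r5, r2, r4 -> r5=0x7b
body[4] sub  r6, r5, r0 -> r6=0x46
body[5] xor  r1, r3, r5 -> r1=0x9b
body[6] mov  r3, r6 -> r3=0x46
body[7] add  r2, r1, r5 -> r2=0x16
epilogue: pop r5=0x4a, sp=0xcb
epilogue: pop r2=0x7c, sp=0xcc
r1: caller-saved, written=True
r5: callee-saved, written=True
r6: caller-saved, written=True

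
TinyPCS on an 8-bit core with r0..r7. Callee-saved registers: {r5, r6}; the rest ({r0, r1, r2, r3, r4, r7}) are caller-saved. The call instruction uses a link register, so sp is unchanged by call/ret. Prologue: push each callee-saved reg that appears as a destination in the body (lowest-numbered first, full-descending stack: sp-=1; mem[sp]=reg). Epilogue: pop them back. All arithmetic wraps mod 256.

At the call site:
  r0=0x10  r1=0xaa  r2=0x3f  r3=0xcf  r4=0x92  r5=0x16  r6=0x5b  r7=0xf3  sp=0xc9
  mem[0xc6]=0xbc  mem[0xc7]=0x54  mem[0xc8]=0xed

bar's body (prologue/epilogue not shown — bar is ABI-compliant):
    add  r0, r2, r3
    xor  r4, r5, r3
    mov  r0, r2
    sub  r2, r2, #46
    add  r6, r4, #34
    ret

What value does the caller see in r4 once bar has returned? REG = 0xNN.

REG = 0xd9

prologue: push r6 → mem[0xc8]=0x5b, sp=0xc8
body[0] add  r0, r2, r3 → r0=0x0e
body[1] xor  r4, r5, r3 → r4=0xd9
body[2] mov  r0, r2 → r0=0x3f
body[3] sub  r2, r2, #46 → r2=0x11
body[4] add  r6, r4, #34 → r6=0xfb
epilogue: pop r6=0x5b, sp=0xc9
r4 is caller-saved → body value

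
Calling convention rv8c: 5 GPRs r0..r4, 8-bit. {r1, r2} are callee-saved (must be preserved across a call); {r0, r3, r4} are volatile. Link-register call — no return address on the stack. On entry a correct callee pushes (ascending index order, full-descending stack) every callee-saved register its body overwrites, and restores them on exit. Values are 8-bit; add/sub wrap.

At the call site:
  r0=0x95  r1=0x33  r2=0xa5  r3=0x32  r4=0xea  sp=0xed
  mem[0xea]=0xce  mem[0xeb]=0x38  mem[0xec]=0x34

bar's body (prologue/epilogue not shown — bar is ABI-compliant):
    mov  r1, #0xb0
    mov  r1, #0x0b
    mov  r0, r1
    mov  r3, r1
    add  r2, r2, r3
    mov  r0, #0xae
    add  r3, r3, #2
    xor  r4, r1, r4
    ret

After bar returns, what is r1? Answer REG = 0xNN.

prologue: push r1 → mem[0xec]=0x33, sp=0xec
prologue: push r2 → mem[0xeb]=0xa5, sp=0xeb
body[0] mov  r1, #0xb0 → r1=0xb0
body[1] mov  r1, #0x0b → r1=0x0b
body[2] mov  r0, r1 → r0=0x0b
body[3] mov  r3, r1 → r3=0x0b
body[4] add  r2, r2, r3 → r2=0xb0
body[5] mov  r0, #0xae → r0=0xae
body[6] add  r3, r3, #2 → r3=0x0d
body[7] xor  r4, r1, r4 → r4=0xe1
epilogue: pop r2=0xa5, sp=0xec
epilogue: pop r1=0x33, sp=0xed
r1 is callee-saved → restored

REG = 0x33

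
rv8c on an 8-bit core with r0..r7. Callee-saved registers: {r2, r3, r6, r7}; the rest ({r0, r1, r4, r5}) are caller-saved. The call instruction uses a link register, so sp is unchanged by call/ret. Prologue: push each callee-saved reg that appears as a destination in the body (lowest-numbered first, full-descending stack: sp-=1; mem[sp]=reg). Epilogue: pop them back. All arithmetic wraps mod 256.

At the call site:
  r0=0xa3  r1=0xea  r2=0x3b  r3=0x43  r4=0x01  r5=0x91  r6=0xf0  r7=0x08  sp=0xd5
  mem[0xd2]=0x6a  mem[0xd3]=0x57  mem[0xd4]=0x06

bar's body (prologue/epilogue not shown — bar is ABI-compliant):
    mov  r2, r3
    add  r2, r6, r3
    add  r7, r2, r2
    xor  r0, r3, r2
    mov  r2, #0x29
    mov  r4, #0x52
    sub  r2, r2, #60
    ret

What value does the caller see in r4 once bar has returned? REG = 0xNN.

prologue: push r2 -> mem[0xd4]=0x3b, sp=0xd4
prologue: push r7 -> mem[0xd3]=0x08, sp=0xd3
body[0] mov  r2, r3 -> r2=0x43
body[1] add  r2, r6, r3 -> r2=0x33
body[2] add  r7, r2, r2 -> r7=0x66
body[3] xor  r0, r3, r2 -> r0=0x70
body[4] mov  r2, #0x29 -> r2=0x29
body[5] mov  r4, #0x52 -> r4=0x52
body[6] sub  r2, r2, #60 -> r2=0xed
epilogue: pop r7=0x08, sp=0xd4
epilogue: pop r2=0x3b, sp=0xd5
r4 is caller-saved -> body value

REG = 0x52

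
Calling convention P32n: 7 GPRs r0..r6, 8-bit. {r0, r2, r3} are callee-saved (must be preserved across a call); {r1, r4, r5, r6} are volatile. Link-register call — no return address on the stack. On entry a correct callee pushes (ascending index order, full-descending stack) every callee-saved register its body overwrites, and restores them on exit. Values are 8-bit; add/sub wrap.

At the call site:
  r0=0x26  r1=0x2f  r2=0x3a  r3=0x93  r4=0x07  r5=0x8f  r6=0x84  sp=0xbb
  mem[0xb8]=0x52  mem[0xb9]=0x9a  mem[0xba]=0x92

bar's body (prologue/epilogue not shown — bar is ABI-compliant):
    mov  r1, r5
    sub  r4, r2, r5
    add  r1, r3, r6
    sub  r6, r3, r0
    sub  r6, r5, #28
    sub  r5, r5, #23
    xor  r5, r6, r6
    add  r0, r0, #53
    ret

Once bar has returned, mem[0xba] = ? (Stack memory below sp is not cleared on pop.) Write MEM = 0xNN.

MEM = 0x26

prologue: push r0 -> mem[0xba]=0x26, sp=0xba
body[0] mov  r1, r5 -> r1=0x8f
body[1] sub  r4, r2, r5 -> r4=0xab
body[2] add  r1, r3, r6 -> r1=0x17
body[3] sub  r6, r3, r0 -> r6=0x6d
body[4] sub  r6, r5, #28 -> r6=0x73
body[5] sub  r5, r5, #23 -> r5=0x78
body[6] xor  r5, r6, r6 -> r5=0x00
body[7] add  r0, r0, #53 -> r0=0x5b
epilogue: pop r0=0x26, sp=0xbb
prologue pushed ['r0'] at ['0xba']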